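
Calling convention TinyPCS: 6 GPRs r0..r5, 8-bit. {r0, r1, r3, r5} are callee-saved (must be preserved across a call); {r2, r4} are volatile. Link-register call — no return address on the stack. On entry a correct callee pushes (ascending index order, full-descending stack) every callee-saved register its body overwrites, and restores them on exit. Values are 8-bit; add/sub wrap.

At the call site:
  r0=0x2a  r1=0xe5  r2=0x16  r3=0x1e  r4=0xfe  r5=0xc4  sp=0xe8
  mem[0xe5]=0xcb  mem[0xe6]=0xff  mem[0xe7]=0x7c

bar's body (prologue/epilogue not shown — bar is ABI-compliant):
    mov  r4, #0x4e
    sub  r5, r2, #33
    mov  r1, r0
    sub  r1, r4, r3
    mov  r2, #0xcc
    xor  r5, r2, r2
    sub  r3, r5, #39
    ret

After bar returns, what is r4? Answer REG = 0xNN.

prologue: push r1 → mem[0xe7]=0xe5, sp=0xe7
prologue: push r3 → mem[0xe6]=0x1e, sp=0xe6
prologue: push r5 → mem[0xe5]=0xc4, sp=0xe5
body[0] mov  r4, #0x4e → r4=0x4e
body[1] sub  r5, r2, #33 → r5=0xf5
body[2] mov  r1, r0 → r1=0x2a
body[3] sub  r1, r4, r3 → r1=0x30
body[4] mov  r2, #0xcc → r2=0xcc
body[5] xor  r5, r2, r2 → r5=0x00
body[6] sub  r3, r5, #39 → r3=0xd9
epilogue: pop r5=0xc4, sp=0xe6
epilogue: pop r3=0x1e, sp=0xe7
epilogue: pop r1=0xe5, sp=0xe8
r4 is caller-saved → body value

REG = 0x4e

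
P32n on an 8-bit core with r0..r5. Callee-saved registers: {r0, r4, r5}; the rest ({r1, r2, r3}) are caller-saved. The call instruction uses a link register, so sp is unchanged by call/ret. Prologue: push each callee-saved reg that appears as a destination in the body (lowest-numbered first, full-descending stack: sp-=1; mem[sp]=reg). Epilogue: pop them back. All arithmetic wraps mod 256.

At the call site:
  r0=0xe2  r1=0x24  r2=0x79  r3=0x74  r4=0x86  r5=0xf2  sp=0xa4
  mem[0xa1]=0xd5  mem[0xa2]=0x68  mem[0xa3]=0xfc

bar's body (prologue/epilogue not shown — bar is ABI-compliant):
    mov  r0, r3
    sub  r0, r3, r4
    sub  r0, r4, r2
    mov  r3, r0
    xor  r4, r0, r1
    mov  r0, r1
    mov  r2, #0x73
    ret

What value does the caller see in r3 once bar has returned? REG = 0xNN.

REG = 0x0d

prologue: push r0 -> mem[0xa3]=0xe2, sp=0xa3
prologue: push r4 -> mem[0xa2]=0x86, sp=0xa2
body[0] mov  r0, r3 -> r0=0x74
body[1] sub  r0, r3, r4 -> r0=0xee
body[2] sub  r0, r4, r2 -> r0=0x0d
body[3] mov  r3, r0 -> r3=0x0d
body[4] xor  r4, r0, r1 -> r4=0x29
body[5] mov  r0, r1 -> r0=0x24
body[6] mov  r2, #0x73 -> r2=0x73
epilogue: pop r4=0x86, sp=0xa3
epilogue: pop r0=0xe2, sp=0xa4
r3 is caller-saved -> body value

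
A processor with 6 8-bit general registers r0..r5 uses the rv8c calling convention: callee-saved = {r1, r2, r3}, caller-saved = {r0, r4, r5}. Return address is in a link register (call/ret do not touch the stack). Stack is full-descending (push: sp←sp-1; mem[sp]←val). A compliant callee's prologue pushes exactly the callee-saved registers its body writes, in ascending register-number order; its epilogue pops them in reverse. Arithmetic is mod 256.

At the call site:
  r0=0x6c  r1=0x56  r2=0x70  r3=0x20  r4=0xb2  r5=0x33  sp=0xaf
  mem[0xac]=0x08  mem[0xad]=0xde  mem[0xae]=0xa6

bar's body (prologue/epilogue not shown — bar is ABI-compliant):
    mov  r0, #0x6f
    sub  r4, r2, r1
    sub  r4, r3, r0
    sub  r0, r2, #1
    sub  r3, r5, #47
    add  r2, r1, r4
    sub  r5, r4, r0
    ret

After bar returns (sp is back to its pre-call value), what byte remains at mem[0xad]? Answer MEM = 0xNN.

prologue: push r2 → mem[0xae]=0x70, sp=0xae
prologue: push r3 → mem[0xad]=0x20, sp=0xad
body[0] mov  r0, #0x6f → r0=0x6f
body[1] sub  r4, r2, r1 → r4=0x1a
body[2] sub  r4, r3, r0 → r4=0xb1
body[3] sub  r0, r2, #1 → r0=0x6f
body[4] sub  r3, r5, #47 → r3=0x04
body[5] add  r2, r1, r4 → r2=0x07
body[6] sub  r5, r4, r0 → r5=0x42
epilogue: pop r3=0x20, sp=0xae
epilogue: pop r2=0x70, sp=0xaf
prologue pushed ['r2', 'r3'] at ['0xae', '0xad']

MEM = 0x20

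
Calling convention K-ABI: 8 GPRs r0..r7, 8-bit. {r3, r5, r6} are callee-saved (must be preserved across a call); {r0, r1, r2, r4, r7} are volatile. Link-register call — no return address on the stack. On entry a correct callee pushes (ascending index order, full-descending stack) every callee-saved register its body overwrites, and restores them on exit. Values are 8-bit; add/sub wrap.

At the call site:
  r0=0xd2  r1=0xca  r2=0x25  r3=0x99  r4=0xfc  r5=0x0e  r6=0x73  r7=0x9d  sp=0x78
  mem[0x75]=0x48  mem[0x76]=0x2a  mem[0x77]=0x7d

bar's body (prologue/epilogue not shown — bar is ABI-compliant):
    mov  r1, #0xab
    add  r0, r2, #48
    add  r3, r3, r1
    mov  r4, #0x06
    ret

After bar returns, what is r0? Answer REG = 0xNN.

REG = 0x55

prologue: push r3 → mem[0x77]=0x99, sp=0x77
body[0] mov  r1, #0xab → r1=0xab
body[1] add  r0, r2, #48 → r0=0x55
body[2] add  r3, r3, r1 → r3=0x44
body[3] mov  r4, #0x06 → r4=0x06
epilogue: pop r3=0x99, sp=0x78
r0 is caller-saved → body value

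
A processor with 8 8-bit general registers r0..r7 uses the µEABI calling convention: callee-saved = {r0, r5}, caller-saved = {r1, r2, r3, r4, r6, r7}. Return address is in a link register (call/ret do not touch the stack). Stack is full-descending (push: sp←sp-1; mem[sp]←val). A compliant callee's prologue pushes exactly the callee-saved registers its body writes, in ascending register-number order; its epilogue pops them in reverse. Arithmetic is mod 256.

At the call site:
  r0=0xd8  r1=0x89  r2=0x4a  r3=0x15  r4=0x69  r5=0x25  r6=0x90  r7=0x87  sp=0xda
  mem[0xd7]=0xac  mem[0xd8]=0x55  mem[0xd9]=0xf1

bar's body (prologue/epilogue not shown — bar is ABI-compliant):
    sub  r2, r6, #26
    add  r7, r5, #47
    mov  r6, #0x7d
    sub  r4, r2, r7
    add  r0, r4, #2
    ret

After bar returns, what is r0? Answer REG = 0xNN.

REG = 0xd8

prologue: push r0 -> mem[0xd9]=0xd8, sp=0xd9
body[0] sub  r2, r6, #26 -> r2=0x76
body[1] add  r7, r5, #47 -> r7=0x54
body[2] mov  r6, #0x7d -> r6=0x7d
body[3] sub  r4, r2, r7 -> r4=0x22
body[4] add  r0, r4, #2 -> r0=0x24
epilogue: pop r0=0xd8, sp=0xda
r0 is callee-saved -> restored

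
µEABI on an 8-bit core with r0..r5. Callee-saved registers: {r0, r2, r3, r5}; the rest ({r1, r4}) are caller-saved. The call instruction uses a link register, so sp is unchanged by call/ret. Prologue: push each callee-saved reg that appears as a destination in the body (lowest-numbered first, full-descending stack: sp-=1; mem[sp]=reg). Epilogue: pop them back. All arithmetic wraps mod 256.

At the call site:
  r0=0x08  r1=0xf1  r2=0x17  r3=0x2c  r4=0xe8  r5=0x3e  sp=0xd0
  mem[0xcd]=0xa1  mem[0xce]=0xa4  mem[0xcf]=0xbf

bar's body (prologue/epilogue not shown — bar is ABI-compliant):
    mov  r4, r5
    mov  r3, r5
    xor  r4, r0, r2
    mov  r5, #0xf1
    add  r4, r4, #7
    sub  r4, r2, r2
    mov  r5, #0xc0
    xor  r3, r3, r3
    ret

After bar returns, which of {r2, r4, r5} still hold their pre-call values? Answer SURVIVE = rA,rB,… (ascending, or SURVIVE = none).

SURVIVE = r2,r5

prologue: push r3 -> mem[0xcf]=0x2c, sp=0xcf
prologue: push r5 -> mem[0xce]=0x3e, sp=0xce
body[0] mov  r4, r5 -> r4=0x3e
body[1] mov  r3, r5 -> r3=0x3e
body[2] xor  r4, r0, r2 -> r4=0x1f
body[3] mov  r5, #0xf1 -> r5=0xf1
body[4] add  r4, r4, #7 -> r4=0x26
body[5] sub  r4, r2, r2 -> r4=0x00
body[6] mov  r5, #0xc0 -> r5=0xc0
body[7] xor  r3, r3, r3 -> r3=0x00
epilogue: pop r5=0x3e, sp=0xcf
epilogue: pop r3=0x2c, sp=0xd0
r2: callee-saved, written=False
r4: caller-saved, written=True
r5: callee-saved, written=True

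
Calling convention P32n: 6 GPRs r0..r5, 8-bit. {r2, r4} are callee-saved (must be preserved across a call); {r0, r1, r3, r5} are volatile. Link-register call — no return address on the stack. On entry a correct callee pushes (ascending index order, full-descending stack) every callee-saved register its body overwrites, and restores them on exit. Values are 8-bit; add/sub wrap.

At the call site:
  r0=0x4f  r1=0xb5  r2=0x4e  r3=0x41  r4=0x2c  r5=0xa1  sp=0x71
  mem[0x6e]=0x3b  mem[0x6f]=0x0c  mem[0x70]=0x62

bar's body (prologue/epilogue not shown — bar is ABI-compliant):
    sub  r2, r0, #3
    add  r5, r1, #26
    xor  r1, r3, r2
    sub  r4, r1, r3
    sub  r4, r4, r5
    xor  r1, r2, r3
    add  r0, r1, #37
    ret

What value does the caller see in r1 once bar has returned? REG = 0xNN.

prologue: push r2 -> mem[0x70]=0x4e, sp=0x70
prologue: push r4 -> mem[0x6f]=0x2c, sp=0x6f
body[0] sub  r2, r0, #3 -> r2=0x4c
body[1] add  r5, r1, #26 -> r5=0xcf
body[2] xor  r1, r3, r2 -> r1=0x0d
body[3] sub  r4, r1, r3 -> r4=0xcc
body[4] sub  r4, r4, r5 -> r4=0xfd
body[5] xor  r1, r2, r3 -> r1=0x0d
body[6] add  r0, r1, #37 -> r0=0x32
epilogue: pop r4=0x2c, sp=0x70
epilogue: pop r2=0x4e, sp=0x71
r1 is caller-saved -> body value

REG = 0x0d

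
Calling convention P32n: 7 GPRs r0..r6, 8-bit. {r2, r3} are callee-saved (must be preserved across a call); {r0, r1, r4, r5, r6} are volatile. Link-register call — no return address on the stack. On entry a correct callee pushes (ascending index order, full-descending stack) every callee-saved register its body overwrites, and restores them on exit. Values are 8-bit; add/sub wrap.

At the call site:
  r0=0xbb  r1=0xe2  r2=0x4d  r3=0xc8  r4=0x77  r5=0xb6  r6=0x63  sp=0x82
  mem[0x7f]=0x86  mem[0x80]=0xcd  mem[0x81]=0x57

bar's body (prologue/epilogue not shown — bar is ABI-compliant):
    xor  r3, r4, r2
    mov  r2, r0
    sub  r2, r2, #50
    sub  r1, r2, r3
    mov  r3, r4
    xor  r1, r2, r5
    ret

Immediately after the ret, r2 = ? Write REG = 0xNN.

prologue: push r2 -> mem[0x81]=0x4d, sp=0x81
prologue: push r3 -> mem[0x80]=0xc8, sp=0x80
body[0] xor  r3, r4, r2 -> r3=0x3a
body[1] mov  r2, r0 -> r2=0xbb
body[2] sub  r2, r2, #50 -> r2=0x89
body[3] sub  r1, r2, r3 -> r1=0x4f
body[4] mov  r3, r4 -> r3=0x77
body[5] xor  r1, r2, r5 -> r1=0x3f
epilogue: pop r3=0xc8, sp=0x81
epilogue: pop r2=0x4d, sp=0x82
r2 is callee-saved -> restored

REG = 0x4d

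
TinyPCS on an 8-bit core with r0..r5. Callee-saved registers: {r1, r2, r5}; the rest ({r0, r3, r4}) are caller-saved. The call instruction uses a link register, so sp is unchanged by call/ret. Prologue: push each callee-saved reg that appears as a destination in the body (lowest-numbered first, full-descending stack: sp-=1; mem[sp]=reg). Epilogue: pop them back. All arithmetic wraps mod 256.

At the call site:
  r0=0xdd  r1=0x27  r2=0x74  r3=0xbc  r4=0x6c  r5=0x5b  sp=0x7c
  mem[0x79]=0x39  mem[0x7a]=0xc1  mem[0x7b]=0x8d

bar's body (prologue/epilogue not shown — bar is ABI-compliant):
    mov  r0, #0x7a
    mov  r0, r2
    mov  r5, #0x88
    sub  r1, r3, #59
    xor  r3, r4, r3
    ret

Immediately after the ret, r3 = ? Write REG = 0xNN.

REG = 0xd0

prologue: push r1 → mem[0x7b]=0x27, sp=0x7b
prologue: push r5 → mem[0x7a]=0x5b, sp=0x7a
body[0] mov  r0, #0x7a → r0=0x7a
body[1] mov  r0, r2 → r0=0x74
body[2] mov  r5, #0x88 → r5=0x88
body[3] sub  r1, r3, #59 → r1=0x81
body[4] xor  r3, r4, r3 → r3=0xd0
epilogue: pop r5=0x5b, sp=0x7b
epilogue: pop r1=0x27, sp=0x7c
r3 is caller-saved → body value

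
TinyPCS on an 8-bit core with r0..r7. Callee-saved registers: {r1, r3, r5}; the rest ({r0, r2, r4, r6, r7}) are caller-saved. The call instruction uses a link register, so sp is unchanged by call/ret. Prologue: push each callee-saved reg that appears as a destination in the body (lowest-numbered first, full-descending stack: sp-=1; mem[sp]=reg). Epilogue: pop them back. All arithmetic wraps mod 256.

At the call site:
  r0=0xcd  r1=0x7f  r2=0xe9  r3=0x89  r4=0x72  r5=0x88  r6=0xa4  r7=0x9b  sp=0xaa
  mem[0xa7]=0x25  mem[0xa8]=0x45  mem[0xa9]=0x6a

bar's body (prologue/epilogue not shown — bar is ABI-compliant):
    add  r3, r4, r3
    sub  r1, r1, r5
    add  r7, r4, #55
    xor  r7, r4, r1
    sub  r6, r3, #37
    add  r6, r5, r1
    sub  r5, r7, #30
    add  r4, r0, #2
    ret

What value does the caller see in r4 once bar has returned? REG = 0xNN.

REG = 0xcf

prologue: push r1 → mem[0xa9]=0x7f, sp=0xa9
prologue: push r3 → mem[0xa8]=0x89, sp=0xa8
prologue: push r5 → mem[0xa7]=0x88, sp=0xa7
body[0] add  r3, r4, r3 → r3=0xfb
body[1] sub  r1, r1, r5 → r1=0xf7
body[2] add  r7, r4, #55 → r7=0xa9
body[3] xor  r7, r4, r1 → r7=0x85
body[4] sub  r6, r3, #37 → r6=0xd6
body[5] add  r6, r5, r1 → r6=0x7f
body[6] sub  r5, r7, #30 → r5=0x67
body[7] add  r4, r0, #2 → r4=0xcf
epilogue: pop r5=0x88, sp=0xa8
epilogue: pop r3=0x89, sp=0xa9
epilogue: pop r1=0x7f, sp=0xaa
r4 is caller-saved → body value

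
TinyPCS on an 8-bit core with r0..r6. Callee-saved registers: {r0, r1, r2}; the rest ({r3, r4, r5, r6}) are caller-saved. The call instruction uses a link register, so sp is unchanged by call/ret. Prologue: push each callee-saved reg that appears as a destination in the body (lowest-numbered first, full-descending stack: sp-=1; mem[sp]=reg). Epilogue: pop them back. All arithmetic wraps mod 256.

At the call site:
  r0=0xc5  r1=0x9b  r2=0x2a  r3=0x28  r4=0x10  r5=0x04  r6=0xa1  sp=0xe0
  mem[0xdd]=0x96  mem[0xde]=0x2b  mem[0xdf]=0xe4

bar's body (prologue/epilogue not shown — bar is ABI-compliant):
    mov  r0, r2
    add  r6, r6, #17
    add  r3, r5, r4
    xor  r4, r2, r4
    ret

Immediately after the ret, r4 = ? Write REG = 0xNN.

REG = 0x3a

prologue: push r0 -> mem[0xdf]=0xc5, sp=0xdf
body[0] mov  r0, r2 -> r0=0x2a
body[1] add  r6, r6, #17 -> r6=0xb2
body[2] add  r3, r5, r4 -> r3=0x14
body[3] xor  r4, r2, r4 -> r4=0x3a
epilogue: pop r0=0xc5, sp=0xe0
r4 is caller-saved -> body value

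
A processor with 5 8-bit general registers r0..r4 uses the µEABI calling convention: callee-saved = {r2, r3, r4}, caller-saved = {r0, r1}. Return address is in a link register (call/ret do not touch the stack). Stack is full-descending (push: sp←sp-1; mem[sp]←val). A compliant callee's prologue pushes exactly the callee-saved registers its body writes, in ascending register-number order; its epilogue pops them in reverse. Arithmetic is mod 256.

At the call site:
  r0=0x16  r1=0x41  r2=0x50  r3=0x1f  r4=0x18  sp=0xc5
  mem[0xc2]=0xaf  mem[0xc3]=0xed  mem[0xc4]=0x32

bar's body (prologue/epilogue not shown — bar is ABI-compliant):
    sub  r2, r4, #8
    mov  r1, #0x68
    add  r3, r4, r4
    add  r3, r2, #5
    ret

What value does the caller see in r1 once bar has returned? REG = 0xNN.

prologue: push r2 → mem[0xc4]=0x50, sp=0xc4
prologue: push r3 → mem[0xc3]=0x1f, sp=0xc3
body[0] sub  r2, r4, #8 → r2=0x10
body[1] mov  r1, #0x68 → r1=0x68
body[2] add  r3, r4, r4 → r3=0x30
body[3] add  r3, r2, #5 → r3=0x15
epilogue: pop r3=0x1f, sp=0xc4
epilogue: pop r2=0x50, sp=0xc5
r1 is caller-saved → body value

REG = 0x68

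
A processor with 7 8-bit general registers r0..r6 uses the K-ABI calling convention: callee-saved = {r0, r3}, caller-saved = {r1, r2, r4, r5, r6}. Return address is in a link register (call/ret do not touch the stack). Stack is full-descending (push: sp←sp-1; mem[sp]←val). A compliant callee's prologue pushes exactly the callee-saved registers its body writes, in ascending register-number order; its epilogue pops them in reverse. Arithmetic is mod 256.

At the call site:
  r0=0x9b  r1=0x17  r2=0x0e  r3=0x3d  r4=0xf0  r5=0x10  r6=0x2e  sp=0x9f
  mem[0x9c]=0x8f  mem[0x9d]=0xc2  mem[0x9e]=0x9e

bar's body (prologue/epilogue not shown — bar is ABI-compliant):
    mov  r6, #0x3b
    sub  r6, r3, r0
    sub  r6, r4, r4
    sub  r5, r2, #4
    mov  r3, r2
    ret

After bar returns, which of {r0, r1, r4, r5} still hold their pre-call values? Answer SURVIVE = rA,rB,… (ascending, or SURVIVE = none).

SURVIVE = r0,r1,r4

prologue: push r3 -> mem[0x9e]=0x3d, sp=0x9e
body[0] mov  r6, #0x3b -> r6=0x3b
body[1] sub  r6, r3, r0 -> r6=0xa2
body[2] sub  r6, r4, r4 -> r6=0x00
body[3] sub  r5, r2, #4 -> r5=0x0a
body[4] mov  r3, r2 -> r3=0x0e
epilogue: pop r3=0x3d, sp=0x9f
r0: callee-saved, written=False
r1: caller-saved, written=False
r4: caller-saved, written=False
r5: caller-saved, written=True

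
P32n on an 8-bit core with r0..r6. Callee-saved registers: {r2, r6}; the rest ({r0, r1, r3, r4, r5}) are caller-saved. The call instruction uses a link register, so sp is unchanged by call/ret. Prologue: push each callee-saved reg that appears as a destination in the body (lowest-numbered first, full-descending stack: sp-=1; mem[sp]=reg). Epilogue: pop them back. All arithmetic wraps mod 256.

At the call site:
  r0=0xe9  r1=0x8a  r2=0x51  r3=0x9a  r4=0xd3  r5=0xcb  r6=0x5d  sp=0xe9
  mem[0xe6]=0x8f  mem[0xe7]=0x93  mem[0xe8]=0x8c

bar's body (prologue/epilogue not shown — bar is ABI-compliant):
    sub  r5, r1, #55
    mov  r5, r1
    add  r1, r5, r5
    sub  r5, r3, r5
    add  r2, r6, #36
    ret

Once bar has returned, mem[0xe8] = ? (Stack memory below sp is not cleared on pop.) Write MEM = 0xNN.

prologue: push r2 → mem[0xe8]=0x51, sp=0xe8
body[0] sub  r5, r1, #55 → r5=0x53
body[1] mov  r5, r1 → r5=0x8a
body[2] add  r1, r5, r5 → r1=0x14
body[3] sub  r5, r3, r5 → r5=0x10
body[4] add  r2, r6, #36 → r2=0x81
epilogue: pop r2=0x51, sp=0xe9
prologue pushed ['r2'] at ['0xe8']

MEM = 0x51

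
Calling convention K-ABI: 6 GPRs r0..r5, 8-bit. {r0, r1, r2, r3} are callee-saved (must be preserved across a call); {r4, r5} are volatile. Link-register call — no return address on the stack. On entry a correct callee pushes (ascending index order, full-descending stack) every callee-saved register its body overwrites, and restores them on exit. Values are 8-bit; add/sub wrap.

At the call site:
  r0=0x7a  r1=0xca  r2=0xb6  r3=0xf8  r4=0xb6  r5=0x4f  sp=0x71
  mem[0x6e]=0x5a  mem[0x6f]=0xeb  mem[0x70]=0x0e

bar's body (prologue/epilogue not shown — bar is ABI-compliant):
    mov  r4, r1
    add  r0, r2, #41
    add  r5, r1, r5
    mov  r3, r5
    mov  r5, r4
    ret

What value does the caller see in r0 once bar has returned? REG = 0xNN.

REG = 0x7a

prologue: push r0 -> mem[0x70]=0x7a, sp=0x70
prologue: push r3 -> mem[0x6f]=0xf8, sp=0x6f
body[0] mov  r4, r1 -> r4=0xca
body[1] add  r0, r2, #41 -> r0=0xdf
body[2] add  r5, r1, r5 -> r5=0x19
body[3] mov  r3, r5 -> r3=0x19
body[4] mov  r5, r4 -> r5=0xca
epilogue: pop r3=0xf8, sp=0x70
epilogue: pop r0=0x7a, sp=0x71
r0 is callee-saved -> restored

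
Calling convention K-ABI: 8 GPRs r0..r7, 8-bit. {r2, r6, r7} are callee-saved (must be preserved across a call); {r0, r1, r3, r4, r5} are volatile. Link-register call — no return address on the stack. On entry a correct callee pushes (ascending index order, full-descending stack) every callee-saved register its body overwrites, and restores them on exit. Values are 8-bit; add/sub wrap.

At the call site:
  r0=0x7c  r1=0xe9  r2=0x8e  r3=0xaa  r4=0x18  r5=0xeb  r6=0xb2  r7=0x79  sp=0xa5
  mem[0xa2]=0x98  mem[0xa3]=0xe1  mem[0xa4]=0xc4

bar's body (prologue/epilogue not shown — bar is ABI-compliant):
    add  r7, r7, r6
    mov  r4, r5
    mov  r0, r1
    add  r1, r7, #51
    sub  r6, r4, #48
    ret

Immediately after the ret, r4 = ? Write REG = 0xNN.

prologue: push r6 -> mem[0xa4]=0xb2, sp=0xa4
prologue: push r7 -> mem[0xa3]=0x79, sp=0xa3
body[0] add  r7, r7, r6 -> r7=0x2b
body[1] mov  r4, r5 -> r4=0xeb
body[2] mov  r0, r1 -> r0=0xe9
body[3] add  r1, r7, #51 -> r1=0x5e
body[4] sub  r6, r4, #48 -> r6=0xbb
epilogue: pop r7=0x79, sp=0xa4
epilogue: pop r6=0xb2, sp=0xa5
r4 is caller-saved -> body value

REG = 0xeb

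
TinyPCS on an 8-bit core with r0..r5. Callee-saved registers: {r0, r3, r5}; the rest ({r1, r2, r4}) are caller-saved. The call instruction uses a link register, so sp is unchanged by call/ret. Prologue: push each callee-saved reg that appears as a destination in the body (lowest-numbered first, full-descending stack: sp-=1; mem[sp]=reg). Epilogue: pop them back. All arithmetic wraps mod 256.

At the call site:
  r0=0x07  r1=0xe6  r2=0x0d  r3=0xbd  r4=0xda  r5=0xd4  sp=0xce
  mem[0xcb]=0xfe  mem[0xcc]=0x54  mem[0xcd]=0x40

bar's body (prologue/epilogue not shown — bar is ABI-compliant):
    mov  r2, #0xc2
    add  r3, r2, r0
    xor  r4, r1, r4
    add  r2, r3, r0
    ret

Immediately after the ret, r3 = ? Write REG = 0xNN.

REG = 0xbd

prologue: push r3 → mem[0xcd]=0xbd, sp=0xcd
body[0] mov  r2, #0xc2 → r2=0xc2
body[1] add  r3, r2, r0 → r3=0xc9
body[2] xor  r4, r1, r4 → r4=0x3c
body[3] add  r2, r3, r0 → r2=0xd0
epilogue: pop r3=0xbd, sp=0xce
r3 is callee-saved → restored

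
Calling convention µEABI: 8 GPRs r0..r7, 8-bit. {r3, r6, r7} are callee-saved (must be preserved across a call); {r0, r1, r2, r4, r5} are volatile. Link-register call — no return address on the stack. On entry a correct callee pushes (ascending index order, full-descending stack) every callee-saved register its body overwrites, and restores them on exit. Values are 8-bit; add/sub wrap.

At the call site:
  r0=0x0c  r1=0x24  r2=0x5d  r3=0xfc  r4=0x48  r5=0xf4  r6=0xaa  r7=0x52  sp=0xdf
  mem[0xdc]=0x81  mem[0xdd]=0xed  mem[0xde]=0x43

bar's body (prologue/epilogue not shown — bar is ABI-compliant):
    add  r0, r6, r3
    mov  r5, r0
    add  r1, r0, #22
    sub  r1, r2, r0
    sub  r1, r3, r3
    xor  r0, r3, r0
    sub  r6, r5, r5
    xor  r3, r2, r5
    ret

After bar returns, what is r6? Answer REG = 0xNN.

REG = 0xaa

prologue: push r3 → mem[0xde]=0xfc, sp=0xde
prologue: push r6 → mem[0xdd]=0xaa, sp=0xdd
body[0] add  r0, r6, r3 → r0=0xa6
body[1] mov  r5, r0 → r5=0xa6
body[2] add  r1, r0, #22 → r1=0xbc
body[3] sub  r1, r2, r0 → r1=0xb7
body[4] sub  r1, r3, r3 → r1=0x00
body[5] xor  r0, r3, r0 → r0=0x5a
body[6] sub  r6, r5, r5 → r6=0x00
body[7] xor  r3, r2, r5 → r3=0xfb
epilogue: pop r6=0xaa, sp=0xde
epilogue: pop r3=0xfc, sp=0xdf
r6 is callee-saved → restored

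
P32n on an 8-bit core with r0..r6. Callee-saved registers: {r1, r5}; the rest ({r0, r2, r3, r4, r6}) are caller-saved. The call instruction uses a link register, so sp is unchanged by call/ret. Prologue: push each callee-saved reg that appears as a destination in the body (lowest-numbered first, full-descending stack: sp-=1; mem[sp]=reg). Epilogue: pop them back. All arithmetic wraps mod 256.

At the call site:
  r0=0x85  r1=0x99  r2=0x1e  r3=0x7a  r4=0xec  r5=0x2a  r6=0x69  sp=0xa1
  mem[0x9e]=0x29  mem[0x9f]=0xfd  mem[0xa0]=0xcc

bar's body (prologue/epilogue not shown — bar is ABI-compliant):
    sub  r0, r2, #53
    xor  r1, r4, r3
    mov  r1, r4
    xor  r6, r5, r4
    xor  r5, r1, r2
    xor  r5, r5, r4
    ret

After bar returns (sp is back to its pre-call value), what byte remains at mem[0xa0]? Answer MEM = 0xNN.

MEM = 0x99

prologue: push r1 -> mem[0xa0]=0x99, sp=0xa0
prologue: push r5 -> mem[0x9f]=0x2a, sp=0x9f
body[0] sub  r0, r2, #53 -> r0=0xe9
body[1] xor  r1, r4, r3 -> r1=0x96
body[2] mov  r1, r4 -> r1=0xec
body[3] xor  r6, r5, r4 -> r6=0xc6
body[4] xor  r5, r1, r2 -> r5=0xf2
body[5] xor  r5, r5, r4 -> r5=0x1e
epilogue: pop r5=0x2a, sp=0xa0
epilogue: pop r1=0x99, sp=0xa1
prologue pushed ['r1', 'r5'] at ['0xa0', '0x9f']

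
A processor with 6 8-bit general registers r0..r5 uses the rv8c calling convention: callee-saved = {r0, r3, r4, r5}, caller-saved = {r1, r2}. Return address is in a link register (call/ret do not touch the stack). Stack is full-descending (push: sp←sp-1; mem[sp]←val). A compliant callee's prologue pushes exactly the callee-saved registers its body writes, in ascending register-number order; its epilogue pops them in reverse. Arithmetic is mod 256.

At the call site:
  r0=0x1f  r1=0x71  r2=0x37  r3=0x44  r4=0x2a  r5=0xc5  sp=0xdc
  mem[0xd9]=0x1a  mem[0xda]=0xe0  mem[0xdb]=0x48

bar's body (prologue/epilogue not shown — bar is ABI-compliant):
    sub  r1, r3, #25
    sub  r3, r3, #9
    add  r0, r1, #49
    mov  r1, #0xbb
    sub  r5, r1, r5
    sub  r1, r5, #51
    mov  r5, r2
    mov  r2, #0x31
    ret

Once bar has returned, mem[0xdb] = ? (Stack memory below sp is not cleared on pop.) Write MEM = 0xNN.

MEM = 0x1f

prologue: push r0 → mem[0xdb]=0x1f, sp=0xdb
prologue: push r3 → mem[0xda]=0x44, sp=0xda
prologue: push r5 → mem[0xd9]=0xc5, sp=0xd9
body[0] sub  r1, r3, #25 → r1=0x2b
body[1] sub  r3, r3, #9 → r3=0x3b
body[2] add  r0, r1, #49 → r0=0x5c
body[3] mov  r1, #0xbb → r1=0xbb
body[4] sub  r5, r1, r5 → r5=0xf6
body[5] sub  r1, r5, #51 → r1=0xc3
body[6] mov  r5, r2 → r5=0x37
body[7] mov  r2, #0x31 → r2=0x31
epilogue: pop r5=0xc5, sp=0xda
epilogue: pop r3=0x44, sp=0xdb
epilogue: pop r0=0x1f, sp=0xdc
prologue pushed ['r0', 'r3', 'r5'] at ['0xdb', '0xda', '0xd9']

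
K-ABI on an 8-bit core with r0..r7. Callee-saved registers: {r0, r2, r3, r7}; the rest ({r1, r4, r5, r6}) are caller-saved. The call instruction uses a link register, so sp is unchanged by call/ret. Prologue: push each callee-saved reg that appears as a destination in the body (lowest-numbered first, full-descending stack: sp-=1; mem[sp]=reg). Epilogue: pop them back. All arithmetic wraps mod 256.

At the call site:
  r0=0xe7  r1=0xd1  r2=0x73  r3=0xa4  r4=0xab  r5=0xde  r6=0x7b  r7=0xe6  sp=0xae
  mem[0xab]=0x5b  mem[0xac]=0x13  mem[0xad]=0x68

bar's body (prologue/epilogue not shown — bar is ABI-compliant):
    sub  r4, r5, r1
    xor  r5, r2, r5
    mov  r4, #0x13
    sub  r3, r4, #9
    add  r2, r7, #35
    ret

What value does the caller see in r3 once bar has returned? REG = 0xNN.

prologue: push r2 -> mem[0xad]=0x73, sp=0xad
prologue: push r3 -> mem[0xac]=0xa4, sp=0xac
body[0] sub  r4, r5, r1 -> r4=0x0d
body[1] xor  r5, r2, r5 -> r5=0xad
body[2] mov  r4, #0x13 -> r4=0x13
body[3] sub  r3, r4, #9 -> r3=0x0a
body[4] add  r2, r7, #35 -> r2=0x09
epilogue: pop r3=0xa4, sp=0xad
epilogue: pop r2=0x73, sp=0xae
r3 is callee-saved -> restored

REG = 0xa4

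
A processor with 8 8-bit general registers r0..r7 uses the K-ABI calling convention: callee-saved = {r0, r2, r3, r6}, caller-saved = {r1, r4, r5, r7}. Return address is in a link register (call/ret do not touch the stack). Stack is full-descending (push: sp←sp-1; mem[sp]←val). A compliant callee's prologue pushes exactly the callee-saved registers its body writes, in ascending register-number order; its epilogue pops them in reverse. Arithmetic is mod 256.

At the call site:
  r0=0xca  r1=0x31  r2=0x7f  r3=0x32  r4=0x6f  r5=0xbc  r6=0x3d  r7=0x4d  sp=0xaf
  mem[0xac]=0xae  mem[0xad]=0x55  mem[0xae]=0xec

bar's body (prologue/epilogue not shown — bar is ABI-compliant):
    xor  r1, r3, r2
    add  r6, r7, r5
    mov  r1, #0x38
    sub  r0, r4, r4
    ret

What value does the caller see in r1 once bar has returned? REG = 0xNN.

prologue: push r0 -> mem[0xae]=0xca, sp=0xae
prologue: push r6 -> mem[0xad]=0x3d, sp=0xad
body[0] xor  r1, r3, r2 -> r1=0x4d
body[1] add  r6, r7, r5 -> r6=0x09
body[2] mov  r1, #0x38 -> r1=0x38
body[3] sub  r0, r4, r4 -> r0=0x00
epilogue: pop r6=0x3d, sp=0xae
epilogue: pop r0=0xca, sp=0xaf
r1 is caller-saved -> body value

REG = 0x38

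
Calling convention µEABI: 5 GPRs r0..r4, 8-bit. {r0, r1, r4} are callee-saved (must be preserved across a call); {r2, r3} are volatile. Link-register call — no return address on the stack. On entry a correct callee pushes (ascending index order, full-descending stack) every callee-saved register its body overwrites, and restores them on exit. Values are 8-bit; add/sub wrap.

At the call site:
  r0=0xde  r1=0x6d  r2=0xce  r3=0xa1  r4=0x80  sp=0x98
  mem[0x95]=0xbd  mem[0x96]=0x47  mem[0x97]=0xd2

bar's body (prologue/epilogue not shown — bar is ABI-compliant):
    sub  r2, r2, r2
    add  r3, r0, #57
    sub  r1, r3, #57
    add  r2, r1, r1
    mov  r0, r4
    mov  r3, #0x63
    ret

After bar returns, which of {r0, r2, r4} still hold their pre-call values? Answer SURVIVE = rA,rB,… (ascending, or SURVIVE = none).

prologue: push r0 -> mem[0x97]=0xde, sp=0x97
prologue: push r1 -> mem[0x96]=0x6d, sp=0x96
body[0] sub  r2, r2, r2 -> r2=0x00
body[1] add  r3, r0, #57 -> r3=0x17
body[2] sub  r1, r3, #57 -> r1=0xde
body[3] add  r2, r1, r1 -> r2=0xbc
body[4] mov  r0, r4 -> r0=0x80
body[5] mov  r3, #0x63 -> r3=0x63
epilogue: pop r1=0x6d, sp=0x97
epilogue: pop r0=0xde, sp=0x98
r0: callee-saved, written=True
r2: caller-saved, written=True
r4: callee-saved, written=False

SURVIVE = r0,r4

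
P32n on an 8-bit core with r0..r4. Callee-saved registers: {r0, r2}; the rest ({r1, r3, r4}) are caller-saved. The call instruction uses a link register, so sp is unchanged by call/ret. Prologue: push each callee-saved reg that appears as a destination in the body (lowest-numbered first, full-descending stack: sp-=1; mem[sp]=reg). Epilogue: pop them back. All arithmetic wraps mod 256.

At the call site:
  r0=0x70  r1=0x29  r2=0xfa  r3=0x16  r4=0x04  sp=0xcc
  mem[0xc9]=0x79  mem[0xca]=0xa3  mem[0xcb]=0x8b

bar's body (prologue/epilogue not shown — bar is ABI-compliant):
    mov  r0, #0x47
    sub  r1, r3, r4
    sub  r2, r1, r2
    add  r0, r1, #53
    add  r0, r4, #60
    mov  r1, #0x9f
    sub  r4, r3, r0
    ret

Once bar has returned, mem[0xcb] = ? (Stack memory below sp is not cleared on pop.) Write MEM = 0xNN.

prologue: push r0 -> mem[0xcb]=0x70, sp=0xcb
prologue: push r2 -> mem[0xca]=0xfa, sp=0xca
body[0] mov  r0, #0x47 -> r0=0x47
body[1] sub  r1, r3, r4 -> r1=0x12
body[2] sub  r2, r1, r2 -> r2=0x18
body[3] add  r0, r1, #53 -> r0=0x47
body[4] add  r0, r4, #60 -> r0=0x40
body[5] mov  r1, #0x9f -> r1=0x9f
body[6] sub  r4, r3, r0 -> r4=0xd6
epilogue: pop r2=0xfa, sp=0xcb
epilogue: pop r0=0x70, sp=0xcc
prologue pushed ['r0', 'r2'] at ['0xcb', '0xca']

MEM = 0x70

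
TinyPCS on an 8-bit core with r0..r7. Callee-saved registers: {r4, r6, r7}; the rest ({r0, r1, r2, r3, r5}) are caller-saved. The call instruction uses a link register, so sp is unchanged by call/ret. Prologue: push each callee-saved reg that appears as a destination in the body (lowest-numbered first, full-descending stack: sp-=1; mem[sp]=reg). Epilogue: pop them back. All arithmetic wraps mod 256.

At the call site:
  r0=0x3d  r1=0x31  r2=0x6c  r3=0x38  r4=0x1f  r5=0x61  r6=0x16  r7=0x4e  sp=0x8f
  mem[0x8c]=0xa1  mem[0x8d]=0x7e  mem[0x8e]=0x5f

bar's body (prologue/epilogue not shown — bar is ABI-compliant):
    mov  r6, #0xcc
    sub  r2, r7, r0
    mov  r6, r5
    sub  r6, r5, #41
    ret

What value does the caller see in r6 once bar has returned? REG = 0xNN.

prologue: push r6 → mem[0x8e]=0x16, sp=0x8e
body[0] mov  r6, #0xcc → r6=0xcc
body[1] sub  r2, r7, r0 → r2=0x11
body[2] mov  r6, r5 → r6=0x61
body[3] sub  r6, r5, #41 → r6=0x38
epilogue: pop r6=0x16, sp=0x8f
r6 is callee-saved → restored

REG = 0x16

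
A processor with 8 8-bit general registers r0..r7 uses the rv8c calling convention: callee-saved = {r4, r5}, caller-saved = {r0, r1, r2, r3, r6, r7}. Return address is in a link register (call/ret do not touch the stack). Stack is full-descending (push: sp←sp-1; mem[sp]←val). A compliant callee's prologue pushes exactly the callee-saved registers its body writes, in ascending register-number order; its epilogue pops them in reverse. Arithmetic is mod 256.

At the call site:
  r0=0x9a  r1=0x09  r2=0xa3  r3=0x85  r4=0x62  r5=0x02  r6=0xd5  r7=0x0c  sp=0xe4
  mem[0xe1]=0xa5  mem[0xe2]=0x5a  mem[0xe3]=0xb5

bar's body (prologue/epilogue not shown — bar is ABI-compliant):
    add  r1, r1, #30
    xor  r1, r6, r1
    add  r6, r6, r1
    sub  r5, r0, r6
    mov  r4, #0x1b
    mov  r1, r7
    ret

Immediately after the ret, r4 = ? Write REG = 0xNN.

REG = 0x62

prologue: push r4 -> mem[0xe3]=0x62, sp=0xe3
prologue: push r5 -> mem[0xe2]=0x02, sp=0xe2
body[0] add  r1, r1, #30 -> r1=0x27
body[1] xor  r1, r6, r1 -> r1=0xf2
body[2] add  r6, r6, r1 -> r6=0xc7
body[3] sub  r5, r0, r6 -> r5=0xd3
body[4] mov  r4, #0x1b -> r4=0x1b
body[5] mov  r1, r7 -> r1=0x0c
epilogue: pop r5=0x02, sp=0xe3
epilogue: pop r4=0x62, sp=0xe4
r4 is callee-saved -> restored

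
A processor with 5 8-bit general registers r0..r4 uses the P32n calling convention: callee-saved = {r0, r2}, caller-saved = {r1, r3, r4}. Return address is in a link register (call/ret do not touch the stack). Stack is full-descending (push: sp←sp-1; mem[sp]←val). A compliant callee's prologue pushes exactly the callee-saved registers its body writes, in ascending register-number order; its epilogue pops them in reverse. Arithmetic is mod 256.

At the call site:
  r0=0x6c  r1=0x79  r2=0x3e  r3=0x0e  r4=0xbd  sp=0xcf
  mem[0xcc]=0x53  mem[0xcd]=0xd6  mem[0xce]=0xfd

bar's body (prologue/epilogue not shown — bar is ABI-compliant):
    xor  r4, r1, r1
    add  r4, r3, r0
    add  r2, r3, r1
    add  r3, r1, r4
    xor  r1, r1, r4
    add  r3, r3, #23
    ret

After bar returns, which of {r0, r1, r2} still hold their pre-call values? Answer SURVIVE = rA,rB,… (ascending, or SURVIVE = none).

SURVIVE = r0,r2

prologue: push r2 -> mem[0xce]=0x3e, sp=0xce
body[0] xor  r4, r1, r1 -> r4=0x00
body[1] add  r4, r3, r0 -> r4=0x7a
body[2] add  r2, r3, r1 -> r2=0x87
body[3] add  r3, r1, r4 -> r3=0xf3
body[4] xor  r1, r1, r4 -> r1=0x03
body[5] add  r3, r3, #23 -> r3=0x0a
epilogue: pop r2=0x3e, sp=0xcf
r0: callee-saved, written=False
r1: caller-saved, written=True
r2: callee-saved, written=True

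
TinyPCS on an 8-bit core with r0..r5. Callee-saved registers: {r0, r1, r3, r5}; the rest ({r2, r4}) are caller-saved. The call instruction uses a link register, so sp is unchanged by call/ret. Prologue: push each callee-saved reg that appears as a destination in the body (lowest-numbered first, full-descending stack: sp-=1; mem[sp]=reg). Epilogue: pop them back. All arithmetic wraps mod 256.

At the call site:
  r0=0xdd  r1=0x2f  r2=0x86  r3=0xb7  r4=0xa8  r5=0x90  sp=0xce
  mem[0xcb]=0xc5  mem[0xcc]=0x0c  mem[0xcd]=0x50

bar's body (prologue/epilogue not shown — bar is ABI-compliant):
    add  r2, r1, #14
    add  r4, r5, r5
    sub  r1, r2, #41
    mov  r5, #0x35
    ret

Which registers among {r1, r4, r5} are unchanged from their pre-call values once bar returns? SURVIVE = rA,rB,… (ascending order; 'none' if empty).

SURVIVE = r1,r5

prologue: push r1 → mem[0xcd]=0x2f, sp=0xcd
prologue: push r5 → mem[0xcc]=0x90, sp=0xcc
body[0] add  r2, r1, #14 → r2=0x3d
body[1] add  r4, r5, r5 → r4=0x20
body[2] sub  r1, r2, #41 → r1=0x14
body[3] mov  r5, #0x35 → r5=0x35
epilogue: pop r5=0x90, sp=0xcd
epilogue: pop r1=0x2f, sp=0xce
r1: callee-saved, written=True
r4: caller-saved, written=True
r5: callee-saved, written=True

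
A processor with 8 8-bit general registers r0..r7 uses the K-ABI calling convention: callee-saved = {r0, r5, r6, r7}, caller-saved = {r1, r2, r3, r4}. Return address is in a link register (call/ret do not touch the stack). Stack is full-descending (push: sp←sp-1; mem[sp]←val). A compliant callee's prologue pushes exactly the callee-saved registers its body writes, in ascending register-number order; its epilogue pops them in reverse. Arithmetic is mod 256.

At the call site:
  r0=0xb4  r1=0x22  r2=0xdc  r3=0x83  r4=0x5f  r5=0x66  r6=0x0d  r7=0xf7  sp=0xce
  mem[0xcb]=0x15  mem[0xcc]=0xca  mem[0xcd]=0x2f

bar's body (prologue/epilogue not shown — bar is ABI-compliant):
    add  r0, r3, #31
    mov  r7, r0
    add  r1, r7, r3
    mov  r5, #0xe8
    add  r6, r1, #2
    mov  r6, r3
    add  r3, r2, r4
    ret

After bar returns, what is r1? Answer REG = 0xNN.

REG = 0x25

prologue: push r0 → mem[0xcd]=0xb4, sp=0xcd
prologue: push r5 → mem[0xcc]=0x66, sp=0xcc
prologue: push r6 → mem[0xcb]=0x0d, sp=0xcb
prologue: push r7 → mem[0xca]=0xf7, sp=0xca
body[0] add  r0, r3, #31 → r0=0xa2
body[1] mov  r7, r0 → r7=0xa2
body[2] add  r1, r7, r3 → r1=0x25
body[3] mov  r5, #0xe8 → r5=0xe8
body[4] add  r6, r1, #2 → r6=0x27
body[5] mov  r6, r3 → r6=0x83
body[6] add  r3, r2, r4 → r3=0x3b
epilogue: pop r7=0xf7, sp=0xcb
epilogue: pop r6=0x0d, sp=0xcc
epilogue: pop r5=0x66, sp=0xcd
epilogue: pop r0=0xb4, sp=0xce
r1 is caller-saved → body value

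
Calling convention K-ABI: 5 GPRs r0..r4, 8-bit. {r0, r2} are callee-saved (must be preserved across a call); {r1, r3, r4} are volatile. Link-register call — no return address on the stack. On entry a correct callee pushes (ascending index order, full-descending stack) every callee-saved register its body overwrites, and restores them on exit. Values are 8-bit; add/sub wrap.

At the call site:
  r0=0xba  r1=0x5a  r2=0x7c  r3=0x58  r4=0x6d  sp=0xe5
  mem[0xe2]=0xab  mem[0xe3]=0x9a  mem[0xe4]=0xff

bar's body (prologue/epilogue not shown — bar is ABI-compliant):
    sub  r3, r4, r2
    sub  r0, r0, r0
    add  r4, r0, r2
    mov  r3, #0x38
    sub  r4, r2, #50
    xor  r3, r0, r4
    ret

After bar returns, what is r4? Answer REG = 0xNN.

prologue: push r0 → mem[0xe4]=0xba, sp=0xe4
body[0] sub  r3, r4, r2 → r3=0xf1
body[1] sub  r0, r0, r0 → r0=0x00
body[2] add  r4, r0, r2 → r4=0x7c
body[3] mov  r3, #0x38 → r3=0x38
body[4] sub  r4, r2, #50 → r4=0x4a
body[5] xor  r3, r0, r4 → r3=0x4a
epilogue: pop r0=0xba, sp=0xe5
r4 is caller-saved → body value

REG = 0x4a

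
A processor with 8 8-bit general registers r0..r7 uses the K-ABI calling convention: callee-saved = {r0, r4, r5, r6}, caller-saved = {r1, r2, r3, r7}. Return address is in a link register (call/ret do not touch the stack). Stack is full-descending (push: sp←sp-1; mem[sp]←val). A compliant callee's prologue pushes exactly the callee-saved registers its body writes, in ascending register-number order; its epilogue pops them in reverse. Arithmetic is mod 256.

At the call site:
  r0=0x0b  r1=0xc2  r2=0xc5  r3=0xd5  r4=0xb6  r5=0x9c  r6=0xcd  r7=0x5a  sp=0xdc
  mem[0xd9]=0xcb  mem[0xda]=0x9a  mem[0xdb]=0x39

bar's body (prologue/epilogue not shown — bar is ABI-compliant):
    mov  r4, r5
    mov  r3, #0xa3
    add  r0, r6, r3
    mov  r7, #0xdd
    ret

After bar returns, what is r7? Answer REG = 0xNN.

prologue: push r0 -> mem[0xdb]=0x0b, sp=0xdb
prologue: push r4 -> mem[0xda]=0xb6, sp=0xda
body[0] mov  r4, r5 -> r4=0x9c
body[1] mov  r3, #0xa3 -> r3=0xa3
body[2] add  r0, r6, r3 -> r0=0x70
body[3] mov  r7, #0xdd -> r7=0xdd
epilogue: pop r4=0xb6, sp=0xdb
epilogue: pop r0=0x0b, sp=0xdc
r7 is caller-saved -> body value

REG = 0xdd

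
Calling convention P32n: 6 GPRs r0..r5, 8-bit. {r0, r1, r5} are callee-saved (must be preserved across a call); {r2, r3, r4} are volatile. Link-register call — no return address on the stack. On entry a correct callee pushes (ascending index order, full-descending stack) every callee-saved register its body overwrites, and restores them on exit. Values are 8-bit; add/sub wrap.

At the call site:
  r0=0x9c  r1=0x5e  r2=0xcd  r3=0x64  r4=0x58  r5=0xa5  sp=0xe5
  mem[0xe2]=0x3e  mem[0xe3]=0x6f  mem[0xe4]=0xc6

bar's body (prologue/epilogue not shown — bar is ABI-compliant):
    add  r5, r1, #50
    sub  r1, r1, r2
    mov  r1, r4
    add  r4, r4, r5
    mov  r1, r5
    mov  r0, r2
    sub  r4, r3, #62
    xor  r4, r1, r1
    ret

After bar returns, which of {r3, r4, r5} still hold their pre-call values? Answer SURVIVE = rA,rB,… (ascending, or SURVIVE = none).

prologue: push r0 → mem[0xe4]=0x9c, sp=0xe4
prologue: push r1 → mem[0xe3]=0x5e, sp=0xe3
prologue: push r5 → mem[0xe2]=0xa5, sp=0xe2
body[0] add  r5, r1, #50 → r5=0x90
body[1] sub  r1, r1, r2 → r1=0x91
body[2] mov  r1, r4 → r1=0x58
body[3] add  r4, r4, r5 → r4=0xe8
body[4] mov  r1, r5 → r1=0x90
body[5] mov  r0, r2 → r0=0xcd
body[6] sub  r4, r3, #62 → r4=0x26
body[7] xor  r4, r1, r1 → r4=0x00
epilogue: pop r5=0xa5, sp=0xe3
epilogue: pop r1=0x5e, sp=0xe4
epilogue: pop r0=0x9c, sp=0xe5
r3: caller-saved, written=False
r4: caller-saved, written=True
r5: callee-saved, written=True

SURVIVE = r3,r5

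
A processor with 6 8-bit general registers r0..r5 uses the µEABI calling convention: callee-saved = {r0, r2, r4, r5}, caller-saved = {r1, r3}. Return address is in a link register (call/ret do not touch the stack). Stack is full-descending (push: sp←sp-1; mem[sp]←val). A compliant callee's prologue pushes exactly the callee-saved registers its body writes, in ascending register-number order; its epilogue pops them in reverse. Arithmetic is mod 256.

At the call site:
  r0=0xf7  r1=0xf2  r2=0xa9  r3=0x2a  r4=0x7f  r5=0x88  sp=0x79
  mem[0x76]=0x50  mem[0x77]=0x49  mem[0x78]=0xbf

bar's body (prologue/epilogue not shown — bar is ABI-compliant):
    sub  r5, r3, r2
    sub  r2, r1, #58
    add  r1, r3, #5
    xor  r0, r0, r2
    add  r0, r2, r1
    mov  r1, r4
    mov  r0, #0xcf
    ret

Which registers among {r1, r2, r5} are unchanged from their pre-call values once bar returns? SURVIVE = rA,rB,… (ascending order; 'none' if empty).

prologue: push r0 → mem[0x78]=0xf7, sp=0x78
prologue: push r2 → mem[0x77]=0xa9, sp=0x77
prologue: push r5 → mem[0x76]=0x88, sp=0x76
body[0] sub  r5, r3, r2 → r5=0x81
body[1] sub  r2, r1, #58 → r2=0xb8
body[2] add  r1, r3, #5 → r1=0x2f
body[3] xor  r0, r0, r2 → r0=0x4f
body[4] add  r0, r2, r1 → r0=0xe7
body[5] mov  r1, r4 → r1=0x7f
body[6] mov  r0, #0xcf → r0=0xcf
epilogue: pop r5=0x88, sp=0x77
epilogue: pop r2=0xa9, sp=0x78
epilogue: pop r0=0xf7, sp=0x79
r1: caller-saved, written=True
r2: callee-saved, written=True
r5: callee-saved, written=True

SURVIVE = r2,r5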